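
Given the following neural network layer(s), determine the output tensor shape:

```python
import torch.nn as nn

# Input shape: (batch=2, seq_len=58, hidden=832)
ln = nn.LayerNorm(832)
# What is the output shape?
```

Input: (2, 58, 832) -> Output: (2, 58, 832)

Answer: (2, 58, 832)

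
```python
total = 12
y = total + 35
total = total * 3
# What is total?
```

Trace:
`total = 12` → total = 12
`y = total + 35` → y = 47
`total = total * 3` → total = 36
So total = 36

Answer: 36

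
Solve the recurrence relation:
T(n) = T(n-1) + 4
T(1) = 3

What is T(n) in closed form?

Unrolling: T(n) = T(1) + 4·(n-1) = 3 + 4(n-1) = 4n - 1.

Answer: T(n) = 4n - 1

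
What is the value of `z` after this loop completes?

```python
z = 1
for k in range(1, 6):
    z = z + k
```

Start at 1, add 1 through 5
`z` takes the values: 1 → 2 → 4 → 7 → 11 → 16

Answer: 16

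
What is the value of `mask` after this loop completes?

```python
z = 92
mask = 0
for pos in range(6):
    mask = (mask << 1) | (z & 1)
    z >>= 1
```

Reverse lowest 6 bits of 92
`mask` takes the values: 0 → 1 → 3 → 7 → 14

Answer: 14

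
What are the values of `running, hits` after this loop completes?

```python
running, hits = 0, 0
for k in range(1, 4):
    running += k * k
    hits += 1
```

Sum of squares and count
`running, hits` takes the values: (0, 0) → (1, 0) → (1, 1) → (5, 1) → (5, 2) → (14, 2) → (14, 3)

Answer: 14, 3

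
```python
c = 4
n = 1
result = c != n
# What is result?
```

Trace:
`c = 4` → c = 4
`n = 1` → n = 1
`result = c != n` → result = True
So result = True

Answer: True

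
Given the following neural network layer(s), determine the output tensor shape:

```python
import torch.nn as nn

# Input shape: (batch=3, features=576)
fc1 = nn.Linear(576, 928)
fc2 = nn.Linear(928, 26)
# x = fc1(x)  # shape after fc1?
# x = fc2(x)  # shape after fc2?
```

Input: (3, 576) -> after fc1: (3, 928) -> Output: (3, 26)

Answer: (3, 26)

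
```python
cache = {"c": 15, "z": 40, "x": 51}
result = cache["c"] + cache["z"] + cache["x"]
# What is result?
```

Trace:
`cache = {"c": 15, "z": 40, "x": 51}` → cache = {'c': 15, 'z': 40, 'x': 51}
`result = cache["c"] + cache["z"] + cache["x"]` → result = 106
So result = 106

Answer: 106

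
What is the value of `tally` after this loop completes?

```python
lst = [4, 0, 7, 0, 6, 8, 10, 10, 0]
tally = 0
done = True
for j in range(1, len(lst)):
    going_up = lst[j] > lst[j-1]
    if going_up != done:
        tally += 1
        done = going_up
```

Count direction changes in [4, 0, 7, 0, 6, 8, 10, 10, 0]
`tally` takes the values: 0 → 1 → 2 → 3 → 4 → 5

Answer: 5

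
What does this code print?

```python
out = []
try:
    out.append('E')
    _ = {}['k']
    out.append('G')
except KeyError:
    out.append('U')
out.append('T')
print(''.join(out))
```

Execution trace: 'E' (try body) → 'U' (except KeyError) → 'T' (after the try/except). Output: EUT

Answer: EUT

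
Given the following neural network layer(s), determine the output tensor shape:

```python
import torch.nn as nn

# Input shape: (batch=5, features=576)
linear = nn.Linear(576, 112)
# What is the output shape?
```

Input: (5, 576) -> Output: (5, 112)

Answer: (5, 112)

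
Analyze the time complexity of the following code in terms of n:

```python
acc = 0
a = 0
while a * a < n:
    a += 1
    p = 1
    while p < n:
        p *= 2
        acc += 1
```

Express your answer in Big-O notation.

Each loop level contributes: √n × log n. Multiplying the contributions gives O(√n log n).

Answer: O(√n log n)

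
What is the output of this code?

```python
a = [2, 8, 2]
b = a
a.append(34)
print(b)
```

Key concept: basic list aliasing.
Step by step:
`a = [2, 8, 2]` → a = [2, 8, 2]
`b = a` → b = [2, 8, 2] (same object as a)
`a.append(34)` → a = [2, 8, 2, 34] (same object as b); b = [2, 8, 2, 34] (same object as a)
`print(b)` → prints [2, 8, 2, 34]

Answer: [2, 8, 2, 34]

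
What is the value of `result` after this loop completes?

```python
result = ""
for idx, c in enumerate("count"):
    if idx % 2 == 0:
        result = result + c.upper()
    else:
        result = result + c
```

Uppercase even positions in 'count'
`result` takes the values: "" → "C" → "Co" → "CoU" → "CoUn" → "CoUnT"

Answer: "CoUnT"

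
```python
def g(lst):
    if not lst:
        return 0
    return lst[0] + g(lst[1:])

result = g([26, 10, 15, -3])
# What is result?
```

26 + 10 + 15 + (-3) + 0 = 48

Answer: 48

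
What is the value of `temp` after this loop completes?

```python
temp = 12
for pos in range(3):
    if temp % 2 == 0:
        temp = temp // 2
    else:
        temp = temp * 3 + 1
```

Collatz-style transformation from 12
`temp` takes the values: 12 → 6 → 3 → 10

Answer: 10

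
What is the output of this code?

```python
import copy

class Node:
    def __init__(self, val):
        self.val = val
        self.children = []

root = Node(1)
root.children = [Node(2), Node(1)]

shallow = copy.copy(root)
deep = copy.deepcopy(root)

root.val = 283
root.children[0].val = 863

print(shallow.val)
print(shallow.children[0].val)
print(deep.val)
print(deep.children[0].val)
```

Key concept: deep copy with custom objects.
Step by step:
`root = Node(1)` → root = Node(val=1, children=[])
`root.children = [Node(2), Node(1)]` → root = Node(val=1, children=[Node(val=2, children=[]), Node(val=1, children=[])])
`shallow = copy.copy(root)` → shallow = Node(val=1, children=[Node(val=2, children=[]), Node(val=1, children=[])])
`deep = copy.deepcopy(root)` → deep = Node(val=1, children=[Node(val=2, children=[]), Node(val=1, children=[])])
`root.val = 283` → root = Node(val=283, children=[Node(val=2, children=[]), Node(val=1, children=[])])
`root.children[0].val = 863` → root = Node(val=283, children=[Node(val=863, children=[]), Node(val=1, children=[])]); shallow = Node(val=1, children=[Node(val=863, children=[]), Node(val=1, children=[])])
`print(shallow.val)` → prints 1
`print(shallow.children[0].val)` → prints 863
`print(deep.val)` → prints 1
`print(deep.children[0].val)` → prints 2

Answer:
1
863
1
2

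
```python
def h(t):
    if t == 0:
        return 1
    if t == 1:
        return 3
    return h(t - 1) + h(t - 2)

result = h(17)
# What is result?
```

Build up from base cases: h(0)=1, h(1)=3, h(2)=4, h(3)=7, h(4)=11, h(5)=18, h(6)=29, ..., h(17)=5778

Answer: 5778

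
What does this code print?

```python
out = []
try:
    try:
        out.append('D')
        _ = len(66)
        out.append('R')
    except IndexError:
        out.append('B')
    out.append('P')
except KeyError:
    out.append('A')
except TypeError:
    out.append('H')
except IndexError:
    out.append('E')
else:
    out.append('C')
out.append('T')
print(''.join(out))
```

Execution trace: 'D' (inner try body) → 'H' (except TypeError) → 'T' (after the try/except). Output: DHT

Answer: DHT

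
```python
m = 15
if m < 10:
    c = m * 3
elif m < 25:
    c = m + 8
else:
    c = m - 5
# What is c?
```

Trace:
`m = 15` → m = 15
`if m < 10: ...` → m < 10 is False, m < 25 is True → c = 23
So c = 23

Answer: 23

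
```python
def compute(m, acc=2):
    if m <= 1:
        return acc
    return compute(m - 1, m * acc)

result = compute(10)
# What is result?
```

Accumulator trace (n, acc): (10, 2) -> (9, 20) -> (8, 180) -> (7, 1440) -> (6, 10080) -> (5, 60480) -> (4, 302400) -> (3, 1209600) -> (2, 3628800) -> (1, 7257600) -> return 7257600

Answer: 7257600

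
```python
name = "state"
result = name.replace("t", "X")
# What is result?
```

Trace:
`name = "state"` → name = 'state'
`result = name.replace("t", "X")` → result = 'sXaXe'
So result = 'sXaXe'

Answer: 'sXaXe'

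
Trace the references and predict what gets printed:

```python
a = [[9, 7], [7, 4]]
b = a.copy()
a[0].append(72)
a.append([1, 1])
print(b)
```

Key concept: shallow copy with nested lists.
Step by step:
`a = [[9, 7], [7, 4]]` → a = [[9, 7], [7, 4]]
`b = a.copy()` → b = [[9, 7], [7, 4]]
`a[0].append(72)` → a = [[9, 7, 72], [7, 4]]; b = [[9, 7, 72], [7, 4]]
`a.append([1, 1])` → a = [[9, 7, 72], [7, 4], [1, 1]]
`print(b)` → prints [[9, 7, 72], [7, 4]]

Answer: [[9, 7, 72], [7, 4]]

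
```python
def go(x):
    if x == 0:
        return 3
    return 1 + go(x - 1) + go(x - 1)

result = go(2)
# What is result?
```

go(x) = 1 + 2·go(x-1), go(0)=3. Closed form: (3+1)·2^2 - 1 = 15.

Answer: 15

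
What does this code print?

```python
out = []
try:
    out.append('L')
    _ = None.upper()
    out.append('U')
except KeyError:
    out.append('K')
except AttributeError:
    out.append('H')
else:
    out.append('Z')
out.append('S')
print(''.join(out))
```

Execution trace: 'L' (try body) → 'H' (except AttributeError) → 'S' (after the try/except). Output: LHS

Answer: LHS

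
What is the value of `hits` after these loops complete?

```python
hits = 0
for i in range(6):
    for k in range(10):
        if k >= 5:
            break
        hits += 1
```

Inner breaks at 5, outer runs 6 times
`hits` takes the values: 0 → 1 → 2 → 3 → 4 → 5 → 6 → 7 → 8 → 9 → 10 → 11 → 12 → 13 → 14 → 15 → 16 → 17 → 18 → 19 → 20 → 21 → 22 → 23 → 24 → 25 → 26 → 27 → 28 → 29 → 30

Answer: 30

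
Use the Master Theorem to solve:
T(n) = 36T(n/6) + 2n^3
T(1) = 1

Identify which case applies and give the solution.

a=36, b=6, f(n)=2n^3. log_6(36) = 2. Since c=3 > 2 and the regularity condition holds (36(n/6)^3 = (36/6^3)n^3 with 36/6^3 < 1), Case 3 applies: T(n) = Θ(f(n)) = O(n^3).

Answer: O(n^3) - Case 3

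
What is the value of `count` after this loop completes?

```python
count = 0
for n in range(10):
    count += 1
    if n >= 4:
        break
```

Loop breaks when n reaches 4, count is 5
`count` takes the values: 0 → 1 → 2 → 3 → 4 → 5

Answer: 5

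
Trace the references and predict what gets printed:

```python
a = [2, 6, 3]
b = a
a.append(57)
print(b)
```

Key concept: basic list aliasing.
Step by step:
`a = [2, 6, 3]` → a = [2, 6, 3]
`b = a` → b = [2, 6, 3] (same object as a)
`a.append(57)` → a = [2, 6, 3, 57] (same object as b); b = [2, 6, 3, 57] (same object as a)
`print(b)` → prints [2, 6, 3, 57]

Answer: [2, 6, 3, 57]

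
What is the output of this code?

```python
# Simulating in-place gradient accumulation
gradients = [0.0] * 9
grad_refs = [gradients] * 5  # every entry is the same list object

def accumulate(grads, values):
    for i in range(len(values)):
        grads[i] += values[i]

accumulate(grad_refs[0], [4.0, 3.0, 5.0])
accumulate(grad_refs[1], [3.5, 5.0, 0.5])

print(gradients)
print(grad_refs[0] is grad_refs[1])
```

Key concept: gradient accumulation aliasing.
Step by step:
`gradients = [0.0] * 9` → gradients = [0.0, 0.0, 0.0, 0.0, 0.0, 0.0, 0.0, 0.0, 0.0]
`grad_refs = [gradients] * 5` → grad_refs = [[0.0, 0.0, 0.0, 0.0, 0.0, 0.0, 0.0, 0.0, 0.0], [0.0, 0.0, 0.0, 0.0, 0.0, 0.0, 0.0, 0.0, 0.0], [0.0, 0.0, 0.0, 0.0, 0.0, 0.0, 0.0, 0.0, 0.0], [0.0, 0.0, 0.0, 0.0, 0.0, 0.0, 0.0, 0.0, 0.0], [0.0, 0.0, 0.0, 0.0, 0.0, 0.0, 0.0, 0.0, 0.0]]
`accumulate(grad_refs[0], [4.0, 3.0, 5.0])` → gradients = [4.0, 3.0, 5.0, 0.0, 0.0, 0.0, 0.0, 0.0, 0.0]; grad_refs = [[4.0, 3.0, 5.0, 0.0, 0.0, 0.0, 0.0, 0.0, 0.0], [4.0, 3.0, 5.0, 0.0, 0.0, 0.0, 0.0, 0.0, 0.0], [4.0, 3.0, 5.0, 0.0, 0.0, 0.0, 0.0, 0.0, 0.0], [4.0, 3.0, 5.0, 0.0, 0.0, 0.0, 0.0, 0.0, 0.0], [4.0, 3.0, 5.0, 0.0, 0.0, 0.0, 0.0, 0.0, 0.0]]
`accumulate(grad_refs[1], [3.5, 5.0, 0.5])` → gradients = [7.5, 8.0, 5.5, 0.0, 0.0, 0.0, 0.0, 0.0, 0.0]; grad_refs = [[7.5, 8.0, 5.5, 0.0, 0.0, 0.0, 0.0, 0.0, 0.0], [7.5, 8.0, 5.5, 0.0, 0.0, 0.0, 0.0, 0.0, 0.0], [7.5, 8.0, 5.5, 0.0, 0.0, 0.0, 0.0, 0.0, 0.0], [7.5, 8.0, 5.5, 0.0, 0.0, 0.0, 0.0, 0.0, 0.0], [7.5, 8.0, 5.5, 0.0, 0.0, 0.0, 0.0, 0.0, 0.0]]
`print(gradients)` → prints [7.5, 8.0, 5.5, 0.0, 0.0, 0.0, 0.0, 0.0, 0.0]
`print(grad_refs[0] is grad_refs[1])` → prints True

Answer:
[7.5, 8.0, 5.5, 0.0, 0.0, 0.0, 0.0, 0.0, 0.0]
True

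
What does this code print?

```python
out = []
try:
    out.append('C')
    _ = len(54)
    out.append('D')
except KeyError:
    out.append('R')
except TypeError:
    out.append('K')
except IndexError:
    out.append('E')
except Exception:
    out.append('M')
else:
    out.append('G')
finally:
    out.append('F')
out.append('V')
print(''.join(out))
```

Execution trace: 'C' (try body) → 'K' (except TypeError) → 'F' (finally) → 'V' (after the try/except). Output: CKFV

Answer: CKFV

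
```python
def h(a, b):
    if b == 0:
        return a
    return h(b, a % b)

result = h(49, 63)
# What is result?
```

h(49, 63) -> h(63, 49) -> h(49, 14) -> h(14, 7) -> h(7, 0) -> 7

Answer: 7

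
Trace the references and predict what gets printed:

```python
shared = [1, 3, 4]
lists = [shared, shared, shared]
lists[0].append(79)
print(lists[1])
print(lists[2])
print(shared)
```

Key concept: list of same reference.
Step by step:
`shared = [1, 3, 4]` → shared = [1, 3, 4]
`lists = [shared, shared, shared]` → lists = [[1, 3, 4], [1, 3, 4], [1, 3, 4]]
`lists[0].append(79)` → shared = [1, 3, 4, 79]; lists = [[1, 3, 4, 79], [1, 3, 4, 79], [1, 3, 4, 79]]
`print(lists[1])` → prints [1, 3, 4, 79]
`print(lists[2])` → prints [1, 3, 4, 79]
`print(shared)` → prints [1, 3, 4, 79]

Answer:
[1, 3, 4, 79]
[1, 3, 4, 79]
[1, 3, 4, 79]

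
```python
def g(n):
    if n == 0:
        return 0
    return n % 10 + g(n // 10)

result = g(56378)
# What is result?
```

Sum of digits of 56378: 8 + 7 + 3 + 6 + 5 = 29

Answer: 29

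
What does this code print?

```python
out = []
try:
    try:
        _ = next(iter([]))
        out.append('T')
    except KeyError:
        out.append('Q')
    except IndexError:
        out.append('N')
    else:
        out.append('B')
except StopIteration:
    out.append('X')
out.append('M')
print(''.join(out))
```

Execution trace: 'X' (outer except StopIteration) → 'M' (after the try/except). Output: XM

Answer: XM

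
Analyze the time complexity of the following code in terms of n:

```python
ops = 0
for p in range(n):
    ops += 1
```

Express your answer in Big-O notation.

Each loop level contributes: n. Multiplying the contributions gives O(n).

Answer: O(n)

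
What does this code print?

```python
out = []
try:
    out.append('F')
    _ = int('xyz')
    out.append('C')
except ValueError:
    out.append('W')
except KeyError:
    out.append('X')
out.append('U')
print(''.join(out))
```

Execution trace: 'F' (try body) → 'W' (except ValueError) → 'U' (after the try/except). Output: FWU

Answer: FWU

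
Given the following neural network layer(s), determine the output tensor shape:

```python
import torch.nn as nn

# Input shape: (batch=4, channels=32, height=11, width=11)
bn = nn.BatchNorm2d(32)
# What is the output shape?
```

Input: (4, 32, 11, 11) -> Output: (4, 32, 11, 11)

Answer: (4, 32, 11, 11)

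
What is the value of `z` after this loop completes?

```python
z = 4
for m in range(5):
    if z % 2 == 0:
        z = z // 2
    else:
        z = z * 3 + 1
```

Collatz-style transformation from 4
`z` takes the values: 4 → 2 → 1 → 4 → 2 → 1

Answer: 1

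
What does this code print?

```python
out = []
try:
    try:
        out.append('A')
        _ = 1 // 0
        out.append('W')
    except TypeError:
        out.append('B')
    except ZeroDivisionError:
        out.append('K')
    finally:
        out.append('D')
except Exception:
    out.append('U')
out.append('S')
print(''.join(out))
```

Execution trace: 'A' (inner try body) → 'K' (inner except ZeroDivisionError) → 'D' (inner finally) → 'S' (after the try/except). Output: AKDS

Answer: AKDS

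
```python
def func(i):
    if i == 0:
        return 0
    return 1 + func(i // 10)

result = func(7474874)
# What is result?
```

Count of digits of 7474874: 7

Answer: 7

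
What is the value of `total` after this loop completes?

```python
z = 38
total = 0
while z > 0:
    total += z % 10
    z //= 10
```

Sum digits of 38
`total` takes the values: 0 → 8 → 11

Answer: 11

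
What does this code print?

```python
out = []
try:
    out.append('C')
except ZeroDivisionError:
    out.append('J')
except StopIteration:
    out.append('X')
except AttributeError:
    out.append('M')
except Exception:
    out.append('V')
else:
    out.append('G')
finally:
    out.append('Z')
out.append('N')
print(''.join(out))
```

Execution trace: 'C' (try body, no exception) → 'G' (else) → 'Z' (finally) → 'N' (after the try/except). Output: CGZN

Answer: CGZN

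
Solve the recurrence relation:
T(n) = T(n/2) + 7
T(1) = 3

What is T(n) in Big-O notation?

Each step divides n by 2 and adds 7. After log_2(n) steps we reach T(1)=3. So T(n) = 7·log_2(n) + 3 = O(log n).

Answer: O(log n)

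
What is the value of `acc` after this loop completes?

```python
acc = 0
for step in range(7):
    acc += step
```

Sum of 0 to 6 = 21
`acc` takes the values: 0 → 1 → 3 → 6 → 10 → 15 → 21

Answer: 21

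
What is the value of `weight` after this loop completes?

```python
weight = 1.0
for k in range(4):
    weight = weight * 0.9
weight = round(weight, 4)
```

Exponential decay: 1.0 * 0.9^4
`weight` takes the values: 1.0 → 0.9 → 0.81 → 0.729 → 0.6561

Answer: 0.6561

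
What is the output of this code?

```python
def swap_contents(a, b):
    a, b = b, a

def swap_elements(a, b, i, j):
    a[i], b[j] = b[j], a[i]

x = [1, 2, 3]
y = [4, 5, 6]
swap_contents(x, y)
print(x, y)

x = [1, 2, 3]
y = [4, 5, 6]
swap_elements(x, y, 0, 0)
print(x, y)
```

Key concept: parameter rebinding vs mutation.
Step by step:
`x = [1, 2, 3]` → x = [1, 2, 3]
`y = [4, 5, 6]` → y = [4, 5, 6]
`swap_contents(x, y)` → no visible change to tracked variables
`print(x, y)` → prints [1, 2, 3] [4, 5, 6]
`x = [1, 2, 3]` → x = [1, 2, 3]
`y = [4, 5, 6]` → y = [4, 5, 6]
`swap_elements(x, y, 0, 0)` → x = [4, 2, 3]; y = [1, 5, 6]
`print(x, y)` → prints [4, 2, 3] [1, 5, 6]

Answer:
[1, 2, 3] [4, 5, 6]
[4, 2, 3] [1, 5, 6]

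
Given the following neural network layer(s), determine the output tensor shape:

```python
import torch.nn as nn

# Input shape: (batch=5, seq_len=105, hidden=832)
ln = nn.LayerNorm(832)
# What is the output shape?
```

Input: (5, 105, 832) -> Output: (5, 105, 832)

Answer: (5, 105, 832)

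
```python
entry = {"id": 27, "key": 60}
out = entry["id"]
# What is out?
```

Trace:
`entry = {"id": 27, "key": 60}` → entry = {'id': 27, 'key': 60}
`out = entry["id"]` → out = 27
So out = 27

Answer: 27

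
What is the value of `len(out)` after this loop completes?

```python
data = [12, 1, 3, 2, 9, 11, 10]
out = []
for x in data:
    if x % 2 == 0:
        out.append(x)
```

Count even numbers in [12, 1, 3, 2, 9, 11, 10]
`out` takes the values: [] → [12] → [12, 2] → [12, 2, 10]
So `len(out)` = 3

Answer: 3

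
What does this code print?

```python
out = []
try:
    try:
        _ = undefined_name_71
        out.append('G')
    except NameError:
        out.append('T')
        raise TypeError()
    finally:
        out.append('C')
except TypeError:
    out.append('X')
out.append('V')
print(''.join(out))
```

Execution trace: 'T' (inner except NameError) → 'C' (inner finally) → 'X' (outer except TypeError) → 'V' (after the try/except). Output: TCXV

Answer: TCXV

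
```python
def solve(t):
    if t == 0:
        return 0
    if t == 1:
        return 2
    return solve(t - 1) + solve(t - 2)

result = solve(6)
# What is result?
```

Build up from base cases: solve(0)=0, solve(1)=2, solve(2)=2, solve(3)=4, solve(4)=6, solve(5)=10, solve(6)=16

Answer: 16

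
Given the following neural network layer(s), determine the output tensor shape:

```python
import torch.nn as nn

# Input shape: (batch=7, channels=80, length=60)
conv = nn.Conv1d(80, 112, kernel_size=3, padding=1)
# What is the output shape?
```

Input: (7, 80, 60) -> Output: (7, 112, 60)

Answer: (7, 112, 60)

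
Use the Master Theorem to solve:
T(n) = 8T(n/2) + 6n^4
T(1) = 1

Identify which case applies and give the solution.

a=8, b=2, f(n)=6n^4. log_2(8) = 3. Since c=4 > 3 and the regularity condition holds (8(n/2)^4 = (8/2^4)n^4 with 8/2^4 < 1), Case 3 applies: T(n) = Θ(f(n)) = O(n^4).

Answer: O(n^4) - Case 3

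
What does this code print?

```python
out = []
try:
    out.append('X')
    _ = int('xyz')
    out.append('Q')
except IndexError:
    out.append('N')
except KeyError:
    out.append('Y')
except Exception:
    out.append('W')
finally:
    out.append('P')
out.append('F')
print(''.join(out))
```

Execution trace: 'X' (try body) → 'W' (except Exception) → 'P' (finally) → 'F' (after the try/except). Output: XWPF

Answer: XWPF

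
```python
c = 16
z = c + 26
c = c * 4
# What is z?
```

Trace:
`c = 16` → c = 16
`z = c + 26` → z = 42
`c = c * 4` → c = 64
So z = 42

Answer: 42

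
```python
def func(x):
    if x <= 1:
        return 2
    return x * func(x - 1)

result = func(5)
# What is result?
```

func(5) = 5 * 4 * 3 * 2 * 2 = 240

Answer: 240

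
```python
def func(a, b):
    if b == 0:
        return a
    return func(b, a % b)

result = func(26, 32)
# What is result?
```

func(26, 32) -> func(32, 26) -> func(26, 6) -> func(6, 2) -> func(2, 0) -> 2

Answer: 2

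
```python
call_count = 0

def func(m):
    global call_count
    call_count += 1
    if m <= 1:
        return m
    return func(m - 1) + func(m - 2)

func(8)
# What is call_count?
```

Calls(m) = 1 + Calls(m-1) + Calls(m-2); Calls(0)=Calls(1)=1. For m=8 this gives 67.

Answer: 67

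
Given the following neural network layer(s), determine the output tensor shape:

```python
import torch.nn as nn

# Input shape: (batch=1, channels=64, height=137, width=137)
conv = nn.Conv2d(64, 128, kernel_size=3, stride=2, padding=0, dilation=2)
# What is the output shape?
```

Input: (1, 64, 137, 137) -> Output: (1, 128, 67, 67)

Answer: (1, 128, 67, 67)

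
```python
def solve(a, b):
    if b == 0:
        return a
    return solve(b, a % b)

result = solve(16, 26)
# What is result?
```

solve(16, 26) -> solve(26, 16) -> solve(16, 10) -> solve(10, 6) -> solve(6, 4) -> solve(4, 2) -> solve(2, 0) -> 2

Answer: 2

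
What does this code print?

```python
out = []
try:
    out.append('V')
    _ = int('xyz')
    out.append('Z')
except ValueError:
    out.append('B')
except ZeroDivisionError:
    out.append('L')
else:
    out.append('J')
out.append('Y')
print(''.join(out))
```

Execution trace: 'V' (try body) → 'B' (except ValueError) → 'Y' (after the try/except). Output: VBY

Answer: VBY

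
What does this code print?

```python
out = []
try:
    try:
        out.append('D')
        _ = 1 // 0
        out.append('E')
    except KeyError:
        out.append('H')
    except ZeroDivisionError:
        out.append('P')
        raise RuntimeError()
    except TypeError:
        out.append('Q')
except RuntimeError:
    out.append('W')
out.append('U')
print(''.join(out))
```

Execution trace: 'D' (try body) → 'P' (except ZeroDivisionError) → 'W' (outer except RuntimeError) → 'U' (after the try/except). Output: DPWU

Answer: DPWU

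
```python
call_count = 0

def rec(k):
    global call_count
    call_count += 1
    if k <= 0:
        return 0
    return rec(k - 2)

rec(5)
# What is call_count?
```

Linear recursion stepping by 2: 4 calls from k=5 down to ≤0.

Answer: 4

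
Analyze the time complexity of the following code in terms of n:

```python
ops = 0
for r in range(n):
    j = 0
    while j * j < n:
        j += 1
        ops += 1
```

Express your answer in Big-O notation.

Each loop level contributes: n × √n. Multiplying the contributions gives O(n√n).

Answer: O(n√n)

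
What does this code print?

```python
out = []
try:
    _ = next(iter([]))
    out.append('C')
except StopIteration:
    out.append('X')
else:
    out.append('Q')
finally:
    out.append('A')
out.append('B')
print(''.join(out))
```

Execution trace: 'X' (except StopIteration) → 'A' (finally) → 'B' (after the try/except). Output: XAB

Answer: XAB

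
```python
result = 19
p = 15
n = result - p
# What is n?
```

Trace:
`result = 19` → result = 19
`p = 15` → p = 15
`n = result - p` → n = 4
So n = 4

Answer: 4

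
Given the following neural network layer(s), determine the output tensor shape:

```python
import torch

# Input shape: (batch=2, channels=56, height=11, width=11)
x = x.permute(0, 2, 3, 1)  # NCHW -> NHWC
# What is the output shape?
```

Input: (2, 56, 11, 11) -> Output: (2, 11, 11, 56)

Answer: (2, 11, 11, 56)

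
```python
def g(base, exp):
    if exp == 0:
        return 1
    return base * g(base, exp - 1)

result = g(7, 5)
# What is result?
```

g(7, 5) = 7 * 7 * 7 * 7 * 7 = 16807

Answer: 16807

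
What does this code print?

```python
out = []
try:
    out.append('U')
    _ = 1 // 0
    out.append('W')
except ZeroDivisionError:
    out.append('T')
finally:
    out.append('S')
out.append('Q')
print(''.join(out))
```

Execution trace: 'U' (try body) → 'T' (except ZeroDivisionError) → 'S' (finally) → 'Q' (after the try/except). Output: UTSQ

Answer: UTSQ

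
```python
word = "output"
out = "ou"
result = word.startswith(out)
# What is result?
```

Trace:
`word = "output"` → word = 'output'
`out = "ou"` → out = 'ou'
`result = word.startswith(out)` → result = True
So result = True

Answer: True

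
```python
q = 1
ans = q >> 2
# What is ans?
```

Trace:
`q = 1` → q = 1
`ans = q >> 2` → ans = 0
So ans = 0

Answer: 0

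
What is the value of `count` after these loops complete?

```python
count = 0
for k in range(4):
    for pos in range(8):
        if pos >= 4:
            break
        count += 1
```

Inner breaks at 4, outer runs 4 times
`count` takes the values: 0 → 1 → 2 → 3 → 4 → 5 → 6 → 7 → 8 → 9 → 10 → 11 → 12 → 13 → 14 → 15 → 16

Answer: 16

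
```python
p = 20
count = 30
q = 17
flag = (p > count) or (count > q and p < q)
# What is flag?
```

Trace:
`p = 20` → p = 20
`count = 30` → count = 30
`q = 17` → q = 17
`flag = (p > count) or (count > q and p < q)` → flag = False
So flag = False

Answer: False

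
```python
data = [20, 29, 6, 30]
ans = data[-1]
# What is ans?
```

Trace:
`data = [20, 29, 6, 30]` → data = [20, 29, 6, 30]
`ans = data[-1]` → ans = 30
So ans = 30

Answer: 30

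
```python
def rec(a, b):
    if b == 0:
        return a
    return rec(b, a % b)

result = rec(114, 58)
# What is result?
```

rec(114, 58) -> rec(58, 56) -> rec(56, 2) -> rec(2, 0) -> 2

Answer: 2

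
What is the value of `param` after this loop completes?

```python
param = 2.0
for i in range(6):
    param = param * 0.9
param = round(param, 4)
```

Exponential decay: 2.0 * 0.9^6
`param` takes the values: 2.0 → 1.8 → 1.62 → 1.458 → 1.3122 → 1.18098 → 1.062882 → 1.0629

Answer: 1.0629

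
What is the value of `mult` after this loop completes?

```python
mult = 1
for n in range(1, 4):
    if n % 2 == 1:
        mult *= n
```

Product of odd numbers 1 to 3
`mult` takes the values: 1 → 3

Answer: 3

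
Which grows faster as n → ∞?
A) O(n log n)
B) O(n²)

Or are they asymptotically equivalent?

O(n log n) vs O(n²): Higher order terms dominate.

Answer: B) O(n²) grows faster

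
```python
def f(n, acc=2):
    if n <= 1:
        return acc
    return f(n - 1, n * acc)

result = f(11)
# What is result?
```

Accumulator trace (n, acc): (11, 2) -> (10, 22) -> (9, 220) -> (8, 1980) -> (7, 15840) -> (6, 110880) -> (5, 665280) -> (4, 3326400) -> (3, 13305600) -> (2, 39916800) -> (1, 79833600) -> return 79833600

Answer: 79833600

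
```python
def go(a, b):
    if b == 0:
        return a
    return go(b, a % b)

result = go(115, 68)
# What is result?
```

go(115, 68) -> go(68, 47) -> go(47, 21) -> go(21, 5) -> go(5, 1) -> go(1, 0) -> 1

Answer: 1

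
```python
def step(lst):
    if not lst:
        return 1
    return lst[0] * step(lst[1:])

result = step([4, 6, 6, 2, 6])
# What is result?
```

Product over [4, 6, 6, 2, 6] = 4 * 6 * 6 * 2 * 6 = 1728

Answer: 1728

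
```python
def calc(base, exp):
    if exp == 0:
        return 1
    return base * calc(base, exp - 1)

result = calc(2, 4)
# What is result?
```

calc(2, 4) = 2 * 2 * 2 * 2 = 16

Answer: 16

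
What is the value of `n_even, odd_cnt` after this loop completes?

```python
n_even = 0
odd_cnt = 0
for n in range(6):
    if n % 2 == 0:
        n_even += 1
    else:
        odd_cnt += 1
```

Count evens and odds in range(6)
`n_even, odd_cnt` takes the values: (0, 0) → (1, 0) → (1, 1) → (2, 1) → (2, 2) → (3, 2) → (3, 3)

Answer: 3, 3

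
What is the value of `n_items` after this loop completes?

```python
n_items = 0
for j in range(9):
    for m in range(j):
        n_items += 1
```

Triangle number: 0+1+2+...+8
`n_items` takes the values: 0 → 1 → 2 → 3 → 4 → 5 → 6 → 7 → 8 → 9 → 10 → 11 → 12 → 13 → 14 → 15 → 16 → 17 → 18 → 19 → 20 → 21 → 22 → 23 → 24 → 25 → 26 → 27 → 28 → 29 → 30 → 31 → 32 → 33 → 34 → 35 → 36

Answer: 36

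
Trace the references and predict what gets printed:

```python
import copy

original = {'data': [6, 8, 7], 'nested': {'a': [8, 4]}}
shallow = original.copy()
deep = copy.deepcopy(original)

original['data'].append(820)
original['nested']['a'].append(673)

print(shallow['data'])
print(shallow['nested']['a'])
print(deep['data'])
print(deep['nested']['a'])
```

Key concept: comparing shallow vs deep copy.
Step by step:
`original = {'data': [6, 8, 7], 'nested': {'a': [8, 4]}}` → original = {'data': [6, 8, 7], 'nested': {'a': [8, 4]}}
`shallow = original.copy()` → shallow = {'data': [6, 8, 7], 'nested': {'a': [8, 4]}}
`deep = copy.deepcopy(original)` → deep = {'data': [6, 8, 7], 'nested': {'a': [8, 4]}}
`original['data'].append(820)` → original = {'data': [6, 8, 7, 820], 'nested': {'a': [8, 4]}}; shallow = {'data': [6, 8, 7, 820], 'nested': {'a': [8, 4]}}
`original['nested']['a'].append(673)` → original = {'data': [6, 8, 7, 820], 'nested': {'a': [8, 4, 673]}}; shallow = {'data': [6, 8, 7, 820], 'nested': {'a': [8, 4, 673]}}
`print(shallow['data'])` → prints [6, 8, 7, 820]
`print(shallow['nested']['a'])` → prints [8, 4, 673]
`print(deep['data'])` → prints [6, 8, 7]
`print(deep['nested']['a'])` → prints [8, 4]

Answer:
[6, 8, 7, 820]
[8, 4, 673]
[6, 8, 7]
[8, 4]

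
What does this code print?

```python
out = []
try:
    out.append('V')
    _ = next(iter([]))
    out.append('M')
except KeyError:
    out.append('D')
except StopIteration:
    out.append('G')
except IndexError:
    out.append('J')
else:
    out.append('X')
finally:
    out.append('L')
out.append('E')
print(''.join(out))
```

Execution trace: 'V' (try body) → 'G' (except StopIteration) → 'L' (finally) → 'E' (after the try/except). Output: VGLE

Answer: VGLE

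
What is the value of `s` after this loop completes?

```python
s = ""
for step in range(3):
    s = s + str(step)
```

Concatenate digits 0 to 2
`s` takes the values: "" → "0" → "01" → "012"

Answer: "012"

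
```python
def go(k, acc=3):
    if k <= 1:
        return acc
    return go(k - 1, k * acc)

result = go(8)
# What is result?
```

Accumulator trace (n, acc): (8, 3) -> (7, 24) -> (6, 168) -> (5, 1008) -> (4, 5040) -> (3, 20160) -> (2, 60480) -> (1, 120960) -> return 120960

Answer: 120960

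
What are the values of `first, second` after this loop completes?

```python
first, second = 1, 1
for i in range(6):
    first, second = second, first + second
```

Fibonacci: after 6 iterations
`first, second` takes the values: (1, 1) → (1, 2) → (2, 3) → (3, 5) → (5, 8) → (8, 13) → (13, 21)

Answer: 13, 21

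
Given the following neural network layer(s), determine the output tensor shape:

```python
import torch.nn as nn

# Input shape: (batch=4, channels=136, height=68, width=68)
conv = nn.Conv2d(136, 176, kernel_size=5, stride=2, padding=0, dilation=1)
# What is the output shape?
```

Input: (4, 136, 68, 68) -> Output: (4, 176, 32, 32)

Answer: (4, 176, 32, 32)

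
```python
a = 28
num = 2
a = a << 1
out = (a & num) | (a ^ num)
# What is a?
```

Trace:
`a = 28` → a = 28
`num = 2` → num = 2
`a = a << 1` → a = 56
`out = (a & num) | (a ^ num)` → out = 58
So a = 56

Answer: 56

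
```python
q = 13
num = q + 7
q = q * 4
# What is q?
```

Trace:
`q = 13` → q = 13
`num = q + 7` → num = 20
`q = q * 4` → q = 52
So q = 52

Answer: 52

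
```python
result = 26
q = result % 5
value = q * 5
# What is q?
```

Trace:
`result = 26` → result = 26
`q = result % 5` → q = 1
`value = q * 5` → value = 5
So q = 1

Answer: 1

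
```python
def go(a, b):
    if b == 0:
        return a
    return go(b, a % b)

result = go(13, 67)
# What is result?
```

go(13, 67) -> go(67, 13) -> go(13, 2) -> go(2, 1) -> go(1, 0) -> 1

Answer: 1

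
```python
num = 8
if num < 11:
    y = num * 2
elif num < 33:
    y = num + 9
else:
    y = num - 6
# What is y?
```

Trace:
`num = 8` → num = 8
`if num < 11: ...` → num < 11 is True → y = 16
So y = 16

Answer: 16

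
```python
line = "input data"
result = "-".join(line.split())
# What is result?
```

Trace:
`line = "input data"` → line = 'input data'
`result = "-".join(line.split())` → result = 'input-data'
So result = 'input-data'

Answer: 'input-data'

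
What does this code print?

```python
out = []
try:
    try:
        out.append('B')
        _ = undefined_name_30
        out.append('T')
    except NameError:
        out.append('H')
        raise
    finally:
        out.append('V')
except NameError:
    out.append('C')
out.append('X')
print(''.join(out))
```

Execution trace: 'B' (inner try body) → 'H' (inner except NameError) → 'V' (inner finally) → 'C' (outer except NameError) → 'X' (after the try/except). Output: BHVCX

Answer: BHVCX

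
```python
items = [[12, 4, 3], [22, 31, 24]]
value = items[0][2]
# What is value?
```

Trace:
`items = [[12, 4, 3], [22, 31, 24]]` → items = [[12, 4, 3], [22, 31, 24]]
`value = items[0][2]` → value = 3
So value = 3

Answer: 3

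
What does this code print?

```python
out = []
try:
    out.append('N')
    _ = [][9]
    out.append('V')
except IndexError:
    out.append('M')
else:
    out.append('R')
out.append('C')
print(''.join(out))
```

Execution trace: 'N' (try body) → 'M' (except IndexError) → 'C' (after the try/except). Output: NMC

Answer: NMC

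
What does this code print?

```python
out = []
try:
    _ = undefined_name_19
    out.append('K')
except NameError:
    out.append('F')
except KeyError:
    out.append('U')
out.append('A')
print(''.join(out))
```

Execution trace: 'F' (except NameError) → 'A' (after the try/except). Output: FA

Answer: FA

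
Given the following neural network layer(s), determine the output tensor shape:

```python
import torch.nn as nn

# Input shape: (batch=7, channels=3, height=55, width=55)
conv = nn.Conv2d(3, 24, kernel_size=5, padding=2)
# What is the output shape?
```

Input: (7, 3, 55, 55) -> Output: (7, 24, 55, 55)

Answer: (7, 24, 55, 55)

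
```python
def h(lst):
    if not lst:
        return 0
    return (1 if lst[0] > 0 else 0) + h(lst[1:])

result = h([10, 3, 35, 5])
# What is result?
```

Count of positive elements in [10, 3, 35, 5] = 4

Answer: 4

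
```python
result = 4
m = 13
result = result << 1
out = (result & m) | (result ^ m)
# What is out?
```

Trace:
`result = 4` → result = 4
`m = 13` → m = 13
`result = result << 1` → result = 8
`out = (result & m) | (result ^ m)` → out = 13
So out = 13

Answer: 13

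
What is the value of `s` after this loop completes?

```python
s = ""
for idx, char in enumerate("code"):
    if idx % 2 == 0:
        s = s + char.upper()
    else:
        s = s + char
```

Uppercase even positions in 'code'
`s` takes the values: "" → "C" → "Co" → "CoD" → "CoDe"

Answer: "CoDe"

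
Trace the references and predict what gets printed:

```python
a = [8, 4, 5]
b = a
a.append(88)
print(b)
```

Key concept: basic list aliasing.
Step by step:
`a = [8, 4, 5]` → a = [8, 4, 5]
`b = a` → b = [8, 4, 5] (same object as a)
`a.append(88)` → a = [8, 4, 5, 88] (same object as b); b = [8, 4, 5, 88] (same object as a)
`print(b)` → prints [8, 4, 5, 88]

Answer: [8, 4, 5, 88]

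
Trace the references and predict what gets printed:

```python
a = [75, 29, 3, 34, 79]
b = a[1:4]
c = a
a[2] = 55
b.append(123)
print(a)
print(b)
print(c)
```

Key concept: slice vs alias.
Step by step:
`a = [75, 29, 3, 34, 79]` → a = [75, 29, 3, 34, 79]
`b = a[1:4]` → b = [29, 3, 34]
`c = a` → c = [75, 29, 3, 34, 79] (same object as a)
`a[2] = 55` → a = [75, 29, 55, 34, 79] (same object as c); c = [75, 29, 55, 34, 79] (same object as a)
`b.append(123)` → b = [29, 3, 34, 123]
`print(a)` → prints [75, 29, 55, 34, 79]
`print(b)` → prints [29, 3, 34, 123]
`print(c)` → prints [75, 29, 55, 34, 79]

Answer:
[75, 29, 55, 34, 79]
[29, 3, 34, 123]
[75, 29, 55, 34, 79]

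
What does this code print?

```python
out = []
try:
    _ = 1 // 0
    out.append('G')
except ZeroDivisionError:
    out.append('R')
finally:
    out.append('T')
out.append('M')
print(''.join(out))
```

Execution trace: 'R' (except ZeroDivisionError) → 'T' (finally) → 'M' (after the try/except). Output: RTM

Answer: RTM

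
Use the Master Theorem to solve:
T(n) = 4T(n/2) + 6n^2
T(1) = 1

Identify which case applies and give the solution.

a=4, b=2, f(n)=6n^2. log_2(4) = 2. Since c=2 = 2, Case 2 applies: T(n) = Θ(n^log_b(a) · log n) = O(n^2 log n).

Answer: O(n^2 log n) - Case 2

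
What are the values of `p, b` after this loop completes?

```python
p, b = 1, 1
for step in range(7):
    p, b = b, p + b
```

Fibonacci: after 7 iterations
`p, b` takes the values: (1, 1) → (1, 2) → (2, 3) → (3, 5) → (5, 8) → (8, 13) → (13, 21) → (21, 34)

Answer: 21, 34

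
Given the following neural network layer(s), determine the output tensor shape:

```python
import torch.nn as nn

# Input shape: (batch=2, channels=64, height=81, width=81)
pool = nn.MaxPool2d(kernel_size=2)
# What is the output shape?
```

Input: (2, 64, 81, 81) -> Output: (2, 64, 40, 40)

Answer: (2, 64, 40, 40)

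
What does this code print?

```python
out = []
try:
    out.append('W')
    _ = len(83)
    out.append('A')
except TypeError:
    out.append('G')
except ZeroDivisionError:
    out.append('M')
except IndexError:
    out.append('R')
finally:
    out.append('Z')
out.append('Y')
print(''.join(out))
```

Execution trace: 'W' (try body) → 'G' (except TypeError) → 'Z' (finally) → 'Y' (after the try/except). Output: WGZY

Answer: WGZY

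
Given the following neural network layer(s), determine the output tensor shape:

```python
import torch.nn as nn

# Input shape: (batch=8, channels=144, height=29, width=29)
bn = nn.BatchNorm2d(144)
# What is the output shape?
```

Input: (8, 144, 29, 29) -> Output: (8, 144, 29, 29)

Answer: (8, 144, 29, 29)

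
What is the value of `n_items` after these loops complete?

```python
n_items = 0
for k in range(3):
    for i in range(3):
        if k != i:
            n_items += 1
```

3² - 3 (exclude diagonal)
`n_items` takes the values: 0 → 1 → 2 → 3 → 4 → 5 → 6

Answer: 6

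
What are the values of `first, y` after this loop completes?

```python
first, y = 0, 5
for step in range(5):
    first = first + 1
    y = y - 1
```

first goes 0→5, y goes 5→0
`first, y` takes the values: (0, 5) → (1, 5) → (1, 4) → (2, 4) → (2, 3) → (3, 3) → (3, 2) → (4, 2) → (4, 1) → (5, 1) → (5, 0)

Answer: 5, 0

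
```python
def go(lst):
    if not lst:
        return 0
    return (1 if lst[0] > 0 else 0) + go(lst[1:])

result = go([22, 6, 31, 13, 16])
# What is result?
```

Count of positive elements in [22, 6, 31, 13, 16] = 5

Answer: 5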